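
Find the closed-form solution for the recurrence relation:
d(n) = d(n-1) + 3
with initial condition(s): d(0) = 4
Recurrence: d(n) = d(n-1) + 3, initial: d(0) = 4.
Each step adds 3, so d(n) = d(0) + 3n = 3n + 4.

d(n) = 3n + 4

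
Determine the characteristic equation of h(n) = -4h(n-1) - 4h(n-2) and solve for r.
Substitute h(n) = rⁿ and divide through by rⁿ⁻²: r² + 4r + 4 = 0
Factor: (r + 2)² = 0, so r = -2 (double root).
General solution: h(n) = (A + Bn)·(-2)ⁿ

Characteristic: r² + 4r + 4 = 0, Roots: r = -2 (double root)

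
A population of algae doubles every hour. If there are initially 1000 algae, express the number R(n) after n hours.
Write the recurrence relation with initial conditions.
Each hour multiplies the count by 2, so the count after n hours depends only on the count after n-1 hours: R(n) = 2 × R(n-1). The starting count gives R(0) = 1000.
Unrolling n times gives the closed form R(n) = 1000 × 2ⁿ.

R(n) = 2 × R(n-1), R(0) = 1000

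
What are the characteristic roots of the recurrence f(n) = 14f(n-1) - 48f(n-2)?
Substitute f(n) = rⁿ and divide through by rⁿ⁻²: r² - 14r + 48 = 0
Factor: (r - 8)(r - 6) = 0, so r = 8, 6.
General solution: f(n) = A·8ⁿ + B·6ⁿ

Characteristic: r² - 14r + 48 = 0, Roots: r = 8, 6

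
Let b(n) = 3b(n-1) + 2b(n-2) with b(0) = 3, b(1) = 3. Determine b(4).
Computing the sequence terms:
3, 3, 15, 51, 183

183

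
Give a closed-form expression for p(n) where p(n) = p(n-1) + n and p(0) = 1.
Recurrence: p(n) = p(n-1) + n, initial: p(0) = 1.
Telescoping: p(n) = p(0) + Σᵢ₌₁ⁿ i = 1 + n(n+1)/2.

p(n) = n(n+1)/2 + 1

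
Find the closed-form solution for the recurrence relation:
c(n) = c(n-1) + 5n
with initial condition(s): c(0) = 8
Recurrence: c(n) = c(n-1) + 5n, initial: c(0) = 8.
Telescoping: c(n) = c(0) + 5·Σᵢ₌₁ⁿ i = 8 + 5·n(n+1)/2.

c(n) = 5·n(n+1)/2 + 8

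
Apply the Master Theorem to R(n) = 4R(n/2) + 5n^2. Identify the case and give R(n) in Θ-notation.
Master Theorem template: R(n) = a·R(n/b) + f(n).
Here: a=4, b=2, f(n)=5n^2
Compute log_b(a) = log_2(4) = 2.
f(n) = 5n^2 = Θ(n^2). Case 2: R(n) = Θ(n^2 log n).

Case 2: R(n) = Θ(n^2 log n)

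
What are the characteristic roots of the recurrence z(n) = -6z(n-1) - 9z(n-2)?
Substitute z(n) = rⁿ and divide through by rⁿ⁻²: r² + 6r + 9 = 0
Factor: (r + 3)² = 0, so r = -3 (double root).
General solution: z(n) = (A + Bn)·(-3)ⁿ

Characteristic: r² + 6r + 9 = 0, Roots: r = -3 (double root)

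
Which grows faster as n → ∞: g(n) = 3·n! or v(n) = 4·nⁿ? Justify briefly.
Comparing growth rates:
Growth-rate hierarchy: log n ≺ any polynomial ≺ any exponential cⁿ (c>1) ≺ n! ≺ nⁿ.
super-exponential nⁿ dominates factorial asymptotically.

v(n) grows faster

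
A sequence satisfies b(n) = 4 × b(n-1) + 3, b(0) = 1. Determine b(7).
Computing step by step:
b(0) = 1
b(1) = 4 × 1 + 3 = 7
b(2) = 4 × 7 + 3 = 31
b(3) = 4 × 31 + 3 = 127
b(4) = 4 × 127 + 3 = 511
b(5) = 4 × 511 + 3 = 2047
b(6) = 4 × 2047 + 3 = 8191
b(7) = 4 × 8191 + 3 = 32767

32767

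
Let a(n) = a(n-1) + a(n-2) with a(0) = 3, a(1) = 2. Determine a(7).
Computing the sequence terms:
3, 2, 5, 7, 12, 19, 31, 50

50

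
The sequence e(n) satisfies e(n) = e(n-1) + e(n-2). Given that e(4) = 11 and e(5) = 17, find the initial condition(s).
Work backwards using e(k) = e(k+2) - e(k+1):
e(3) = e(5) - e(4) = 17 - 11 = 6
e(2) = e(4) - e(3) = 11 - 6 = 5
e(1) = e(3) - e(2) = 6 - 5 = 1
e(0) = e(2) - e(1) = 5 - 1 = 4

e(0) = 4, e(1) = 1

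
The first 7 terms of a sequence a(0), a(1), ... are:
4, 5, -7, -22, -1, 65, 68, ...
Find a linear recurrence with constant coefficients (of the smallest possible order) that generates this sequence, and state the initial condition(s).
Look for the lowest-order linear relation among consecutive terms.
Observation: a(n) - 1·a(n-1) - (-3)·a(n-2) = 0 holds for the shown terms, and no order-1 relation a(n) = α·a(n-1) + β fits.
Check at n=3: 1·-7 + (-3)·5 = -22. ✓

a(n) = a(n-1) - 3a(n-2), a(0) = 4, a(1) = 5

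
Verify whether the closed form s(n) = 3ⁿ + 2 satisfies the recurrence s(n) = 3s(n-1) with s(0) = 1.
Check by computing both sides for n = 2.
From the recurrence with s(0) = 1:
  s(0) = 1, s(1) = 3, s(2) = 9
  so the recurrence gives s(2) = 9.
From the proposed closed form s(n) = 3ⁿ + 2:
  s(2) = 11.
The recurrence gives 9 but the closed form gives 11, so the closed form does not satisfy the recurrence.

No, the closed form is incorrect.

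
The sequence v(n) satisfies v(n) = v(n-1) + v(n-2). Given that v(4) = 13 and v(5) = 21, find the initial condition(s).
Work backwards using v(k) = v(k+2) - v(k+1):
v(3) = v(5) - v(4) = 21 - 13 = 8
v(2) = v(4) - v(3) = 13 - 8 = 5
v(1) = v(3) - v(2) = 8 - 5 = 3
v(0) = v(2) - v(1) = 5 - 3 = 2

v(0) = 2, v(1) = 3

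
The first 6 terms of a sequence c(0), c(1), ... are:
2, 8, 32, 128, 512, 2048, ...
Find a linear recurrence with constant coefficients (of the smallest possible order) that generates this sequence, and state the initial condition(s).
Look for the lowest-order linear relation among consecutive terms.
Observation: each term is 4× the previous.
Check at n=2: 4·8 = 32. ✓

c(n) = 4 × c(n-1), c(0) = 2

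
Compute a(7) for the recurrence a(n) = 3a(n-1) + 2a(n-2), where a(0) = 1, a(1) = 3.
Computing the sequence terms:
1, 3, 11, 39, 139, 495, 1763, 6279

6279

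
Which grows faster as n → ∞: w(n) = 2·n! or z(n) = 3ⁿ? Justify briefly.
Comparing growth rates:
Growth-rate hierarchy: log n ≺ any polynomial ≺ any exponential cⁿ (c>1) ≺ n! ≺ nⁿ.
factorial dominates exponential base 3 asymptotically.

w(n) grows faster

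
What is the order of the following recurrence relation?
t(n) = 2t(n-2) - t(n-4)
The order is the largest lag k for which t(n-k) appears. Here the deepest term is t(n-4), so the order is 4.

Order 4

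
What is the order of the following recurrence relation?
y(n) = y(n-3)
The order is the largest lag k for which y(n-k) appears. Here the deepest term is y(n-3), so the order is 3.

Order 3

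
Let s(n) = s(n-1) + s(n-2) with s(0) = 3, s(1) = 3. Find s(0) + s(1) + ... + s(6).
Computing the sequence terms: 3, 3, 6, 9, 15, 24, 39
Adding these values together:

99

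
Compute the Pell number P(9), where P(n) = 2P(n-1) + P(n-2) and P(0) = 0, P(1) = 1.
Computing the sequence terms:
0, 1, 2, 5, 12, 29, 70, 169, 408, 985

985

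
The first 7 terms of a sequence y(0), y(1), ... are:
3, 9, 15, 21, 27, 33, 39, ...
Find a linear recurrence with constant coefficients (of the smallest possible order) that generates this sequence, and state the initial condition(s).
Look for the lowest-order linear relation among consecutive terms.
Observation: consecutive differences are constant (= 6).
Check at n=2: 1·9 + 6 = 15. ✓

y(n) = y(n-1) + 6, y(0) = 3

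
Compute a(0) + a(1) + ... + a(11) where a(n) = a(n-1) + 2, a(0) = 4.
Computing the sequence terms: 4, 6, 8, 10, 12, 14, 16, 18, 20, 22, 24, 26
Adding these values together:

180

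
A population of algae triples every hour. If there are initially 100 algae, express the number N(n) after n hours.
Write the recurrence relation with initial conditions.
Each hour multiplies the count by 3, so the count after n hours depends only on the count after n-1 hours: N(n) = 3 × N(n-1). The starting count gives N(0) = 100.
Unrolling n times gives the closed form N(n) = 100 × 3ⁿ.

N(n) = 3 × N(n-1), N(0) = 100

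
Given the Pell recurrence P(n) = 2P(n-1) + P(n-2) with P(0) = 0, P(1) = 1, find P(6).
Computing the sequence terms:
0, 1, 2, 5, 12, 29, 70

70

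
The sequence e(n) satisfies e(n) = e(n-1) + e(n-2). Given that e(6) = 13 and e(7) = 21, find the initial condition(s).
Work backwards using e(k) = e(k+2) - e(k+1):
e(5) = e(7) - e(6) = 21 - 13 = 8
e(4) = e(6) - e(5) = 13 - 8 = 5
e(3) = e(5) - e(4) = 8 - 5 = 3
e(2) = e(4) - e(3) = 5 - 3 = 2
e(1) = e(3) - e(2) = 3 - 2 = 1
e(0) = e(2) - e(1) = 2 - 1 = 1

e(0) = 1, e(1) = 1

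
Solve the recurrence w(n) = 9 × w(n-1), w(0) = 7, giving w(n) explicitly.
Recurrence: w(n) = 9 × w(n-1), initial: w(0) = 7.
Each term is 9 times the previous, so this is geometric with ratio 9. After n steps: w(n) = w(0)·9ⁿ = 7·9ⁿ.

w(n) = 7·9ⁿ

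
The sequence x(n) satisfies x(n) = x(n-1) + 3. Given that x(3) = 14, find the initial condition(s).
x(3) = x(0) + 3·3, so x(0) = 14 - 9 = 5.

x(0) = 5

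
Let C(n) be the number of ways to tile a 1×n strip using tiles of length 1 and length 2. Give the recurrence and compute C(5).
Condition on the last tile: it has length 1 (leaving a 1×(n-1) strip) or length 2 (leaving a 1×(n-2) strip), so C(n) = C(n-1) + C(n-2) (order-2 linear recurrence).
For 0 ≤ i < 2 only unit tiles fit, so C(i) = 1.
Iterating the recurrence: C(2) = 2, C(3) = 3, C(4) = 5, C(5) = 8.

C(n) = C(n-1) + C(n-2), with C(i) = 1 for 0 ≤ i < 2; C(5) = 8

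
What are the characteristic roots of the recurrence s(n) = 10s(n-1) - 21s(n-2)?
Substitute s(n) = rⁿ and divide through by rⁿ⁻²: r² - 10r + 21 = 0
Factor: (r - 3)(r - 7) = 0, so r = 3, 7.
General solution: s(n) = A·3ⁿ + B·7ⁿ

Characteristic: r² - 10r + 21 = 0, Roots: r = 3, 7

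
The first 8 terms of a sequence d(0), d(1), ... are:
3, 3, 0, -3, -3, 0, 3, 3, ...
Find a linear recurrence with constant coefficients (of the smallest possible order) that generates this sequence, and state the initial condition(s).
Look for the lowest-order linear relation among consecutive terms.
Observation: d(n) - 1·d(n-1) - (-1)·d(n-2) = 0 holds for the shown terms, and no order-1 relation d(n) = α·d(n-1) + β fits.
Check at n=3: 1·0 + (-1)·3 = -3. ✓

d(n) = d(n-1) - d(n-2), d(0) = 3, d(1) = 3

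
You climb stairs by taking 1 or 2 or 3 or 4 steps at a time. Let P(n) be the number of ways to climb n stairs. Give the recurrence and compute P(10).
Condition on the size of the last step (1 to 4): before it there were n-1, …, n-4 stairs climbed, and these cases are disjoint, so P(n) = P(n-1) + P(n-2) + P(n-3) + P(n-4) (order-4 linear recurrence).
Initial conditions by direct count (compositions of i into parts ≤ 4): P(1) = 1; P(2) = 2; P(3) = 4; P(4) = 8.
Iterating the recurrence: P(5) = 15, P(6) = 29, P(7) = 56, P(8) = 108, P(9) = 208, P(10) = 401.

P(n) = P(n-1) + P(n-2) + P(n-3) + P(n-4), P(1) = 1, P(2) = 2, P(3) = 4, P(4) = 8; P(10) = 401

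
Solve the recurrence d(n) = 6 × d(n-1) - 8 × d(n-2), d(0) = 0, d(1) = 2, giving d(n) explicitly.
Recurrence: d(n) = 6 × d(n-1) - 8 × d(n-2), initial: d(0) = 0, d(1) = 2.
Characteristic equation: r² - 6r + 8 = 0, which factors as (r - 4)(r - 2) = 0, so r = 4, 2. General solution d(n) = A·4ⁿ + B·2ⁿ. From d(0) = 0: A + B = 0. From d(1) = 2: 4A + 2B = 2. Solving gives A = 1, B = -1.

d(n) = 4ⁿ - 2ⁿ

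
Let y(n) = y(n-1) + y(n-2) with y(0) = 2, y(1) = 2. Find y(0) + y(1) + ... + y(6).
Computing the sequence terms: 2, 2, 4, 6, 10, 16, 26
Adding these values together:

66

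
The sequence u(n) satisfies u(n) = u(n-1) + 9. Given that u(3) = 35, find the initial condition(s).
u(3) = u(0) + 3·9, so u(0) = 35 - 27 = 8.

u(0) = 8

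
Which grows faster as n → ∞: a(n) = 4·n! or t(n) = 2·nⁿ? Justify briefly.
Comparing growth rates:
Growth-rate hierarchy: log n ≺ any polynomial ≺ any exponential cⁿ (c>1) ≺ n! ≺ nⁿ.
super-exponential nⁿ dominates factorial asymptotically.

t(n) grows faster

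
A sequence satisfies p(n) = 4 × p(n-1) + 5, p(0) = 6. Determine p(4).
Computing step by step:
p(0) = 6
p(1) = 4 × 6 + 5 = 29
p(2) = 4 × 29 + 5 = 121
p(3) = 4 × 121 + 5 = 489
p(4) = 4 × 489 + 5 = 1961

1961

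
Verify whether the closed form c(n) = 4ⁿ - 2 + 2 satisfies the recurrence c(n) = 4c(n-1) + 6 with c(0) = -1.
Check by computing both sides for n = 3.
From the recurrence with c(0) = -1:
  c(0) = -1, c(1) = 2, c(2) = 14, c(3) = 62
  so the recurrence gives c(3) = 62.
From the proposed closed form c(n) = 4ⁿ - 2 + 2:
  c(3) = 64.
The recurrence gives 62 but the closed form gives 64, so the closed form does not satisfy the recurrence.

No, the closed form is incorrect.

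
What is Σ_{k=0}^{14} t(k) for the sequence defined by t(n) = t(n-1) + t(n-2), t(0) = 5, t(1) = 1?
Computing the sequence terms: 5, 1, 6, 7, 13, 20, 33, 53, 86, 139, 225, 364, 589, 953, 1542
Adding these values together:

4036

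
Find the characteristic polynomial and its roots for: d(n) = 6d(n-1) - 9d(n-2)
Substitute d(n) = rⁿ and divide through by rⁿ⁻²: r² - 6r + 9 = 0
Factor: (r - 3)² = 0, so r = 3 (double root).
General solution: d(n) = (A + Bn)·3ⁿ

Characteristic: r² - 6r + 9 = 0, Roots: r = 3 (double root)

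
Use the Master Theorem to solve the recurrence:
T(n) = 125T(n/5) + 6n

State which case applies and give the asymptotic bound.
Master Theorem template: T(n) = a·T(n/b) + f(n).
Here: a=125, b=5, f(n)=6n
Compute log_b(a) = log_5(125) = 3.
f(n) = 6n = O(n^(3-ε)) with ε = 2. Case 1: T(n) = Θ(n^log_b(a)) = Θ(n^3).

Case 1: T(n) = Θ(n^3)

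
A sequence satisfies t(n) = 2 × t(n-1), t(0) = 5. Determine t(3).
Computing step by step:
t(0) = 5
t(1) = 2 × 5 = 10
t(2) = 2 × 10 = 20
t(3) = 2 × 20 = 40

40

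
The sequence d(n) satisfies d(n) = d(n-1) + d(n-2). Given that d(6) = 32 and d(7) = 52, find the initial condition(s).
Work backwards using d(k) = d(k+2) - d(k+1):
d(5) = d(7) - d(6) = 52 - 32 = 20
d(4) = d(6) - d(5) = 32 - 20 = 12
d(3) = d(5) - d(4) = 20 - 12 = 8
d(2) = d(4) - d(3) = 12 - 8 = 4
d(1) = d(3) - d(2) = 8 - 4 = 4
d(0) = d(2) - d(1) = 4 - 4 = 0

d(0) = 0, d(1) = 4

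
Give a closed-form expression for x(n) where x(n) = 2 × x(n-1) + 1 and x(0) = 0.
Recurrence: x(n) = 2 × x(n-1) + 1, initial: x(0) = 0.
Try x(n) = A·2ⁿ + C. Substituting: A·2ⁿ + C = 2(A·2ⁿ⁻¹ + C) + 1 = A·2ⁿ + 2C + 1, so C = 2C + 1, giving C = -1. Then x(0) = A - 1 = 0 gives A = 1.

x(n) = 2ⁿ - 1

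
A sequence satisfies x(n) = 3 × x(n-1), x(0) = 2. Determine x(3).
Computing step by step:
x(0) = 2
x(1) = 3 × 2 = 6
x(2) = 3 × 6 = 18
x(3) = 3 × 18 = 54

54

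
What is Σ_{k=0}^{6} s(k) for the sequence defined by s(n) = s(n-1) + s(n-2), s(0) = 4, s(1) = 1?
Computing the sequence terms: 4, 1, 5, 6, 11, 17, 28
Adding these values together:

72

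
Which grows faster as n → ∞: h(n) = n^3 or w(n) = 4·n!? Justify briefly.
Comparing growth rates:
Growth-rate hierarchy: log n ≺ any polynomial ≺ any exponential cⁿ (c>1) ≺ n! ≺ nⁿ.
factorial dominates polynomial degree 3 asymptotically.

w(n) grows faster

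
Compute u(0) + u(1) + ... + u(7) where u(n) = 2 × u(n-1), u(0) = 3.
Computing the sequence terms: 3, 6, 12, 24, 48, 96, 192, 384
Adding these values together:

765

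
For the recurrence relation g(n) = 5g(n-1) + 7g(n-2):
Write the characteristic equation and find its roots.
Substitute g(n) = rⁿ and divide through by rⁿ⁻²: r² - 5r - 7 = 0
Discriminant: 5² + 4·7 = 53, not a perfect square, so by the quadratic formula r = (5 ± √53)/2.
General solution: g(n) = A·r₁ⁿ + B·r₂ⁿ where r₁,r₂ = (5 ± √53)/2

Characteristic: r² - 5r - 7 = 0, Roots: r = (5 ± √53)/2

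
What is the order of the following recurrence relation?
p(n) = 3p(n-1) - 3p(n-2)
The order is the largest lag k for which p(n-k) appears. Here the deepest term is p(n-2), so the order is 2.

Order 2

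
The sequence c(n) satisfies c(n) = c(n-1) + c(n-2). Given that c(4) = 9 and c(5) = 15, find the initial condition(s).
Work backwards using c(k) = c(k+2) - c(k+1):
c(3) = c(5) - c(4) = 15 - 9 = 6
c(2) = c(4) - c(3) = 9 - 6 = 3
c(1) = c(3) - c(2) = 6 - 3 = 3
c(0) = c(2) - c(1) = 3 - 3 = 0

c(0) = 0, c(1) = 3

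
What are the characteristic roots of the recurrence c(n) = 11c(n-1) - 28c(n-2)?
Substitute c(n) = rⁿ and divide through by rⁿ⁻²: r² - 11r + 28 = 0
Factor: (r - 7)(r - 4) = 0, so r = 7, 4.
General solution: c(n) = A·7ⁿ + B·4ⁿ

Characteristic: r² - 11r + 28 = 0, Roots: r = 7, 4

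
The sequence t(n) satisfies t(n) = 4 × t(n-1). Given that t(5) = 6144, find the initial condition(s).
In general t(n) = 4ⁿ · t(0). At n = 5: t(0) = t(5) / 4^5 = 6144 / 1024 = 6.

t(0) = 6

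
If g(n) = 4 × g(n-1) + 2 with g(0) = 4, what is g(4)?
Computing step by step:
g(0) = 4
g(1) = 4 × 4 + 2 = 18
g(2) = 4 × 18 + 2 = 74
g(3) = 4 × 74 + 2 = 298
g(4) = 4 × 298 + 2 = 1194

1194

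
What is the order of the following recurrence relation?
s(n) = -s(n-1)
The order is the largest lag k for which s(n-k) appears. Here the deepest term is s(n-1), so the order is 1.

Order 1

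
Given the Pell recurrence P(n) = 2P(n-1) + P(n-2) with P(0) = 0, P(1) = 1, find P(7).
Computing the sequence terms:
0, 1, 2, 5, 12, 29, 70, 169

169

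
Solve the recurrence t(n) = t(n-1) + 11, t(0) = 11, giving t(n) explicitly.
Recurrence: t(n) = t(n-1) + 11, initial: t(0) = 11.
Each step adds 11, so t(n) = t(0) + 11n = 11n + 11.

t(n) = 11n + 11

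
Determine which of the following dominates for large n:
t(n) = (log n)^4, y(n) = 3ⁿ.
Comparing growth rates:
Growth-rate hierarchy: log n ≺ any polynomial ≺ any exponential cⁿ (c>1) ≺ n! ≺ nⁿ.
exponential base 3 dominates polylogarithmic (log n)^4 asymptotically.

y(n) grows faster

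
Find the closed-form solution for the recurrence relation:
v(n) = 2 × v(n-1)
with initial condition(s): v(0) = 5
Recurrence: v(n) = 2 × v(n-1), initial: v(0) = 5.
Each term is 2 times the previous, so this is geometric with ratio 2. After n steps: v(n) = v(0)·2ⁿ = 5·2ⁿ.

v(n) = 5·2ⁿ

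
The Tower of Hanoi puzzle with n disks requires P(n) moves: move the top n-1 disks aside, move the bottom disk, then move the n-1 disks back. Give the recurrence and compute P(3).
Moving n disks = move the top n-1 disks aside (P(n-1) moves) + move the largest disk (1 move) + move the n-1 disks back on top (P(n-1) moves), so P(n) = 2P(n-1) + 1, with P(1) = 1 (a single disk takes one move).
First terms: 1, 3, 7, … — each is one less than a power of 2. Indeed P(n) + 1 = 2(P(n-1) + 1) with P(1) + 1 = 2, so P(n) + 1 = 2ⁿ and P(n) = 2ⁿ - 1.
Hence P(3) = 2^3 - 1 = 8 - 1 = 7.

P(n) = 2P(n-1) + 1, P(1) = 1; P(3) = 7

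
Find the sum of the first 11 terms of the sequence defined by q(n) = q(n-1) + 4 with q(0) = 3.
Computing the sequence terms: 3, 7, 11, 15, 19, 23, 27, 31, 35, 39, 43
Adding these values together:

253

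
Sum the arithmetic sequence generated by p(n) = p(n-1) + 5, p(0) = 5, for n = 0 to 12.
Computing the sequence terms: 5, 10, 15, 20, 25, 30, 35, 40, 45, 50, 55, 60, 65
Adding these values together:

455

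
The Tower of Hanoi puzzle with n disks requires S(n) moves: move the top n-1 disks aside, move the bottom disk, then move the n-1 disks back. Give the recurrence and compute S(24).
Moving n disks = move the top n-1 disks aside (S(n-1) moves) + move the largest disk (1 move) + move the n-1 disks back on top (S(n-1) moves), so S(n) = 2S(n-1) + 1, with S(1) = 1 (a single disk takes one move).
First terms: 1, 3, 7, 15, 31, 63, … — each is one less than a power of 2. Indeed S(n) + 1 = 2(S(n-1) + 1) with S(1) + 1 = 2, so S(n) + 1 = 2ⁿ and S(n) = 2ⁿ - 1.
Hence S(24) = 2^24 - 1 = 16777216 - 1 = 16777215.

S(n) = 2S(n-1) + 1, S(1) = 1; S(24) = 16777215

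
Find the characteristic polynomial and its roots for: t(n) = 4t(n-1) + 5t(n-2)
Substitute t(n) = rⁿ and divide through by rⁿ⁻²: r² - 4r - 5 = 0
Factor: (r - 5)(r + 1) = 0, so r = 5, -1.
General solution: t(n) = A·5ⁿ + B·(-1)ⁿ

Characteristic: r² - 4r - 5 = 0, Roots: r = 5, -1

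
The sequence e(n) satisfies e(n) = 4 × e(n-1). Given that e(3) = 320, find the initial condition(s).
In general e(n) = 4ⁿ · e(0). At n = 3: e(0) = e(3) / 4^3 = 320 / 64 = 5.

e(0) = 5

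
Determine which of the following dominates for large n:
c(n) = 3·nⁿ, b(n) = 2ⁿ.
Comparing growth rates:
Growth-rate hierarchy: log n ≺ any polynomial ≺ any exponential cⁿ (c>1) ≺ n! ≺ nⁿ.
super-exponential nⁿ dominates exponential base 2 asymptotically.

c(n) grows faster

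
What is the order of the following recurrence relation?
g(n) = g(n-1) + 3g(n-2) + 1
The order is the largest lag k for which g(n-k) appears. Here the deepest term is g(n-2) (the 1 term is non-homogeneous and does not affect the order), so the order is 2.

Order 2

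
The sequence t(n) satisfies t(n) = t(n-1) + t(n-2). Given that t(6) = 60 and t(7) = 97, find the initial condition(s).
Work backwards using t(k) = t(k+2) - t(k+1):
t(5) = t(7) - t(6) = 97 - 60 = 37
t(4) = t(6) - t(5) = 60 - 37 = 23
t(3) = t(5) - t(4) = 37 - 23 = 14
t(2) = t(4) - t(3) = 23 - 14 = 9
t(1) = t(3) - t(2) = 14 - 9 = 5
t(0) = t(2) - t(1) = 9 - 5 = 4

t(0) = 4, t(1) = 5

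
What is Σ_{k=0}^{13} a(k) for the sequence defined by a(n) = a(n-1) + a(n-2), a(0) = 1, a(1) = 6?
Computing the sequence terms: 1, 6, 7, 13, 20, 33, 53, 86, 139, 225, 364, 589, 953, 1542
Adding these values together:

4031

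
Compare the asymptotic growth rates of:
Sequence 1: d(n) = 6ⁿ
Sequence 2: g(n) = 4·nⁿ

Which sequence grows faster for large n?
Comparing growth rates:
Growth-rate hierarchy: log n ≺ any polynomial ≺ any exponential cⁿ (c>1) ≺ n! ≺ nⁿ.
super-exponential nⁿ dominates exponential base 6 asymptotically.

g(n) grows faster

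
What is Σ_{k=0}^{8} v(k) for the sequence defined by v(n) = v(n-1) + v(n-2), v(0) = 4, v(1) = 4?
Computing the sequence terms: 4, 4, 8, 12, 20, 32, 52, 84, 136
Adding these values together:

352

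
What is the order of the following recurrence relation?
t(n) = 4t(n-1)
The order is the largest lag k for which t(n-k) appears. Here the deepest term is t(n-1), so the order is 1.

Order 1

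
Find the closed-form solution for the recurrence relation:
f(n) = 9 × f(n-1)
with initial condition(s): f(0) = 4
Recurrence: f(n) = 9 × f(n-1), initial: f(0) = 4.
Each term is 9 times the previous, so this is geometric with ratio 9. After n steps: f(n) = f(0)·9ⁿ = 4·9ⁿ.

f(n) = 4·9ⁿ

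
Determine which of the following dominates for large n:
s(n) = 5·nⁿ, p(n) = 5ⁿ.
Comparing growth rates:
Growth-rate hierarchy: log n ≺ any polynomial ≺ any exponential cⁿ (c>1) ≺ n! ≺ nⁿ.
super-exponential nⁿ dominates exponential base 5 asymptotically.

s(n) grows faster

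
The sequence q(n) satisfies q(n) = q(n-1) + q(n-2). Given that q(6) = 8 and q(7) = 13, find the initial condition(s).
Work backwards using q(k) = q(k+2) - q(k+1):
q(5) = q(7) - q(6) = 13 - 8 = 5
q(4) = q(6) - q(5) = 8 - 5 = 3
q(3) = q(5) - q(4) = 5 - 3 = 2
q(2) = q(4) - q(3) = 3 - 2 = 1
q(1) = q(3) - q(2) = 2 - 1 = 1
q(0) = q(2) - q(1) = 1 - 1 = 0

q(0) = 0, q(1) = 1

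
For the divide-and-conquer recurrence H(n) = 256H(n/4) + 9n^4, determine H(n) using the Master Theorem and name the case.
Master Theorem template: H(n) = a·H(n/b) + f(n).
Here: a=256, b=4, f(n)=9n^4
Compute log_b(a) = log_4(256) = 4.
f(n) = 9n^4 = Θ(n^4). Case 2: H(n) = Θ(n^4 log n).

Case 2: H(n) = Θ(n^4 log n)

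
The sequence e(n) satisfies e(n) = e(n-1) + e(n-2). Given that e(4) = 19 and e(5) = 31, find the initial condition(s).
Work backwards using e(k) = e(k+2) - e(k+1):
e(3) = e(5) - e(4) = 31 - 19 = 12
e(2) = e(4) - e(3) = 19 - 12 = 7
e(1) = e(3) - e(2) = 12 - 7 = 5
e(0) = e(2) - e(1) = 7 - 5 = 2

e(0) = 2, e(1) = 5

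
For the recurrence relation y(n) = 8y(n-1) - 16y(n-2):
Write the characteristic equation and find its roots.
Substitute y(n) = rⁿ and divide through by rⁿ⁻²: r² - 8r + 16 = 0
Factor: (r - 4)² = 0, so r = 4 (double root).
General solution: y(n) = (A + Bn)·4ⁿ

Characteristic: r² - 8r + 16 = 0, Roots: r = 4 (double root)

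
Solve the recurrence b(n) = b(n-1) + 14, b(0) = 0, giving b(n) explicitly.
Recurrence: b(n) = b(n-1) + 14, initial: b(0) = 0.
Each step adds 14, so b(n) = b(0) + 14n = 14n.

b(n) = 14n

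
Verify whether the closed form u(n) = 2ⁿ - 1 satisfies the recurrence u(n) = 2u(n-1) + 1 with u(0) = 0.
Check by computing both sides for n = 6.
From the recurrence with u(0) = 0:
  u(0) = 0, u(1) = 1, u(2) = 3, u(3) = 7, u(4) = 15, u(5) = 31, u(6) = 63
  so the recurrence gives u(6) = 63.
From the proposed closed form u(n) = 2ⁿ - 1:
  u(6) = 63.
Both sides give 63 at n = 6, and the initial condition(s) match, so the closed form is consistent.

Yes, the closed form is correct.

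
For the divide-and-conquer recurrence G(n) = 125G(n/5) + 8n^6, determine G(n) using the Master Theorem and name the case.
Master Theorem template: G(n) = a·G(n/b) + f(n).
Here: a=125, b=5, f(n)=8n^6
Compute log_b(a) = log_5(125) = 3.
f(n) = 8n^6 = Ω(n^(3+ε)) with ε = 3, and the regularity condition holds (a·f(n/b) = (a/b^6)·f(n) with a/b^6 = 5^-3 < 1). Case 3: G(n) = Θ(f(n)) = Θ(n^6).

Case 3: G(n) = Θ(n^6)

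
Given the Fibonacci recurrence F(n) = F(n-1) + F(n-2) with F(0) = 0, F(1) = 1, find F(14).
Computing the sequence terms:
0, 1, 1, 2, 3, 5, 8, 13, 21, 34, 55, 89, 144, 233, 377

377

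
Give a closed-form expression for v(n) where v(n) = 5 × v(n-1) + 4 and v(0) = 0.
Recurrence: v(n) = 5 × v(n-1) + 4, initial: v(0) = 0.
Try v(n) = A·5ⁿ + C. Substituting: A·5ⁿ + C = 5(A·5ⁿ⁻¹ + C) + 4 = A·5ⁿ + 5C + 4, so C = 5C + 4, giving C = -1. Then v(0) = A - 1 = 0 gives A = 1.

v(n) = 5ⁿ - 1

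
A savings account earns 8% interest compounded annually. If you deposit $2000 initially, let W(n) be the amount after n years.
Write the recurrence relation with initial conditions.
Each year the balance grows by 8%, i.e. is multiplied by 1 + 8/100 = 1.08, so W(n) = 1.08 × W(n-1). The initial deposit gives W(0) = 2000.
Unrolling gives the closed form W(n) = 2000 × (1.08)ⁿ.

W(n) = 1.08 × W(n-1), W(0) = 2000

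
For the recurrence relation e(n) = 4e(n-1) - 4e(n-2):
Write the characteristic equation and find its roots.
Substitute e(n) = rⁿ and divide through by rⁿ⁻²: r² - 4r + 4 = 0
Factor: (r - 2)² = 0, so r = 2 (double root).
General solution: e(n) = (A + Bn)·2ⁿ

Characteristic: r² - 4r + 4 = 0, Roots: r = 2 (double root)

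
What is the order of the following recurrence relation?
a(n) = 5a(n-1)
The order is the largest lag k for which a(n-k) appears. Here the deepest term is a(n-1), so the order is 1.

Order 1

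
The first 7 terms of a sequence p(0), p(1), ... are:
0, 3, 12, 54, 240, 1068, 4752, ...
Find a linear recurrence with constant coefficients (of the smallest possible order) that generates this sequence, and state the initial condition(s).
Look for the lowest-order linear relation among consecutive terms.
Observation: p(n) - 4·p(n-1) - (2)·p(n-2) = 0 holds for the shown terms, and no order-1 relation p(n) = α·p(n-1) + β fits.
Check at n=3: 4·12 + (2)·3 = 54. ✓

p(n) = 4p(n-1) + 2p(n-2), p(0) = 0, p(1) = 3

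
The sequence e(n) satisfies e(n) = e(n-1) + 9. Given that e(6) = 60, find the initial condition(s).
e(6) = e(0) + 6·9, so e(0) = 60 - 54 = 6.

e(0) = 6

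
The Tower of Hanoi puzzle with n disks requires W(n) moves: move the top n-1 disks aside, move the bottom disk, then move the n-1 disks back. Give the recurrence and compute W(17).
Moving n disks = move the top n-1 disks aside (W(n-1) moves) + move the largest disk (1 move) + move the n-1 disks back on top (W(n-1) moves), so W(n) = 2W(n-1) + 1, with W(1) = 1 (a single disk takes one move).
First terms: 1, 3, 7, 15, 31, 63, … — each is one less than a power of 2. Indeed W(n) + 1 = 2(W(n-1) + 1) with W(1) + 1 = 2, so W(n) + 1 = 2ⁿ and W(n) = 2ⁿ - 1.
Hence W(17) = 2^17 - 1 = 131072 - 1 = 131071.

W(n) = 2W(n-1) + 1, W(1) = 1; W(17) = 131071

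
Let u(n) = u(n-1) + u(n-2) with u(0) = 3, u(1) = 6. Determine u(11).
Computing the sequence terms:
3, 6, 9, 15, 24, 39, 63, 102, 165, 267, 432, 699

699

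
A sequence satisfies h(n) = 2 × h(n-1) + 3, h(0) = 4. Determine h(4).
Computing step by step:
h(0) = 4
h(1) = 2 × 4 + 3 = 11
h(2) = 2 × 11 + 3 = 25
h(3) = 2 × 25 + 3 = 53
h(4) = 2 × 53 + 3 = 109

109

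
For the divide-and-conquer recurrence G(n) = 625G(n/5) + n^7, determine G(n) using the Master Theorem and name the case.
Master Theorem template: G(n) = a·G(n/b) + f(n).
Here: a=625, b=5, f(n)=n^7
Compute log_b(a) = log_5(625) = 4.
f(n) = n^7 = Ω(n^(4+ε)) with ε = 3, and the regularity condition holds (a·f(n/b) = (a/b^7)·f(n) with a/b^7 = 5^-3 < 1). Case 3: G(n) = Θ(f(n)) = Θ(n^7).

Case 3: G(n) = Θ(n^7)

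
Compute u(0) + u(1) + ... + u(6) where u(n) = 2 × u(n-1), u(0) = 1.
Computing the sequence terms: 1, 2, 4, 8, 16, 32, 64
Adding these values together:

127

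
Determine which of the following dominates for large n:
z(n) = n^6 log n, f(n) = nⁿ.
Comparing growth rates:
Growth-rate hierarchy: log n ≺ any polynomial ≺ any exponential cⁿ (c>1) ≺ n! ≺ nⁿ.
super-exponential nⁿ dominates polynomial degree 6 (with log factor) asymptotically.

f(n) grows faster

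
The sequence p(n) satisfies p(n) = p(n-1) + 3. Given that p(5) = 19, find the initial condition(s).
p(5) = p(0) + 5·3, so p(0) = 19 - 15 = 4.

p(0) = 4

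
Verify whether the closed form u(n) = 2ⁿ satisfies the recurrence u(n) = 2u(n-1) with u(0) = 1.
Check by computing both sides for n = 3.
From the recurrence with u(0) = 1:
  u(0) = 1, u(1) = 2, u(2) = 4, u(3) = 8
  so the recurrence gives u(3) = 8.
From the proposed closed form u(n) = 2ⁿ:
  u(3) = 8.
Both sides give 8 at n = 3, and the initial condition(s) match, so the closed form is consistent.

Yes, the closed form is correct.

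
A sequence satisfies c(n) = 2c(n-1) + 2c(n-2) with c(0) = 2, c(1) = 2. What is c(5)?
Computing the sequence terms:
2, 2, 8, 20, 56, 152

152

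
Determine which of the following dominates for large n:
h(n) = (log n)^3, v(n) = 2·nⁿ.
Comparing growth rates:
Growth-rate hierarchy: log n ≺ any polynomial ≺ any exponential cⁿ (c>1) ≺ n! ≺ nⁿ.
super-exponential nⁿ dominates polylogarithmic (log n)^3 asymptotically.

v(n) grows faster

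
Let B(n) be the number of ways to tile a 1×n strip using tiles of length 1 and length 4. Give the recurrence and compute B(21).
Condition on the last tile: it has length 1 (leaving a 1×(n-1) strip) or length 4 (leaving a 1×(n-4) strip), so B(n) = B(n-1) + B(n-4) (order-4 linear recurrence).
For 0 ≤ i < 4 only unit tiles fit, so B(i) = 1.
Iterating the recurrence: B(4) = 2, B(5) = 3, B(6) = 4, B(7) = 5, B(8) = 7, B(9) = 10, B(10) = 14, B(11) = 19, B(12) = 26, B(13) = 36, B(14) = 50, B(15) = 69, B(16) = 95, B(17) = 131, B(18) = 181, B(19) = 250, B(20) = 345, B(21) = 476.

B(n) = B(n-1) + B(n-4), with B(i) = 1 for 0 ≤ i < 4; B(21) = 476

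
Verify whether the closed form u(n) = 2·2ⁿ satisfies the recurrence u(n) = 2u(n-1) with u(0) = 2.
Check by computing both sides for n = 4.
From the recurrence with u(0) = 2:
  u(0) = 2, u(1) = 4, u(2) = 8, u(3) = 16, u(4) = 32
  so the recurrence gives u(4) = 32.
From the proposed closed form u(n) = 2·2ⁿ:
  u(4) = 32.
Both sides give 32 at n = 4, and the initial condition(s) match, so the closed form is consistent.

Yes, the closed form is correct.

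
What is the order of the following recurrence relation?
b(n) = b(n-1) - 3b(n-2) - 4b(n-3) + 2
The order is the largest lag k for which b(n-k) appears. Here the deepest term is b(n-3) (the 2 term is non-homogeneous and does not affect the order), so the order is 3.

Order 3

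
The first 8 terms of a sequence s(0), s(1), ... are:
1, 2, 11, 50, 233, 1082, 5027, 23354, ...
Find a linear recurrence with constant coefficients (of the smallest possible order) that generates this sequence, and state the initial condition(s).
Look for the lowest-order linear relation among consecutive terms.
Observation: s(n) - 4·s(n-1) - (3)·s(n-2) = 0 holds for the shown terms, and no order-1 relation s(n) = α·s(n-1) + β fits.
Check at n=3: 4·11 + (3)·2 = 50. ✓

s(n) = 4s(n-1) + 3s(n-2), s(0) = 1, s(1) = 2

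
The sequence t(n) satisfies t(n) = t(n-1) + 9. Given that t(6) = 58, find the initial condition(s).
t(6) = t(0) + 6·9, so t(0) = 58 - 54 = 4.

t(0) = 4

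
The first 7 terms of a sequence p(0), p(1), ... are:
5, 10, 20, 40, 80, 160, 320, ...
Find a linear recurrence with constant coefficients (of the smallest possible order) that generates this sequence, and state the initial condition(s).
Look for the lowest-order linear relation among consecutive terms.
Observation: each term is 2× the previous.
Check at n=2: 2·10 = 20. ✓

p(n) = 2 × p(n-1), p(0) = 5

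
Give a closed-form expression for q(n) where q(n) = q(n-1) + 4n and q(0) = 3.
Recurrence: q(n) = q(n-1) + 4n, initial: q(0) = 3.
Telescoping: q(n) = q(0) + 4·Σᵢ₌₁ⁿ i = 3 + 4·n(n+1)/2.

q(n) = 4·n(n+1)/2 + 3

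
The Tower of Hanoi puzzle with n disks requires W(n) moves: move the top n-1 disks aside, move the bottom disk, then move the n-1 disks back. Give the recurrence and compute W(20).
Moving n disks = move the top n-1 disks aside (W(n-1) moves) + move the largest disk (1 move) + move the n-1 disks back on top (W(n-1) moves), so W(n) = 2W(n-1) + 1, with W(1) = 1 (a single disk takes one move).
First terms: 1, 3, 7, 15, 31, 63, … — each is one less than a power of 2. Indeed W(n) + 1 = 2(W(n-1) + 1) with W(1) + 1 = 2, so W(n) + 1 = 2ⁿ and W(n) = 2ⁿ - 1.
Hence W(20) = 2^20 - 1 = 1048576 - 1 = 1048575.

W(n) = 2W(n-1) + 1, W(1) = 1; W(20) = 1048575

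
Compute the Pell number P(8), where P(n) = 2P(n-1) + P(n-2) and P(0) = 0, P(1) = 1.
Computing the sequence terms:
0, 1, 2, 5, 12, 29, 70, 169, 408

408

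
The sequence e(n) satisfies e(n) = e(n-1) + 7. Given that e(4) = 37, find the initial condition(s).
e(4) = e(0) + 4·7, so e(0) = 37 - 28 = 9.

e(0) = 9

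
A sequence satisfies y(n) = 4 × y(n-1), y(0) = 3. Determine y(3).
Computing step by step:
y(0) = 3
y(1) = 4 × 3 = 12
y(2) = 4 × 12 = 48
y(3) = 4 × 48 = 192

192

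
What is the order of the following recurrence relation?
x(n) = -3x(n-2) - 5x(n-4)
The order is the largest lag k for which x(n-k) appears. Here the deepest term is x(n-4), so the order is 4.

Order 4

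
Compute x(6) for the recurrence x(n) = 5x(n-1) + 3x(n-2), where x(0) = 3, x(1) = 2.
Computing the sequence terms:
3, 2, 19, 101, 562, 3113, 17251

17251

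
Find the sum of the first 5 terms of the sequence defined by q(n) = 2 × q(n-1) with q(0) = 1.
Computing the sequence terms: 1, 2, 4, 8, 16
Adding these values together:

31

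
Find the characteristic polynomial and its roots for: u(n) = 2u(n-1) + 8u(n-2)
Substitute u(n) = rⁿ and divide through by rⁿ⁻²: r² - 2r - 8 = 0
Factor: (r + 2)(r - 4) = 0, so r = -2, 4.
General solution: u(n) = A·(-2)ⁿ + B·4ⁿ

Characteristic: r² - 2r - 8 = 0, Roots: r = -2, 4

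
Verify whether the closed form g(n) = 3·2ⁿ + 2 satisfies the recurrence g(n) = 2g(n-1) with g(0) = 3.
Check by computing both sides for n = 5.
From the recurrence with g(0) = 3:
  g(0) = 3, g(1) = 6, g(2) = 12, g(3) = 24, g(4) = 48, g(5) = 96
  so the recurrence gives g(5) = 96.
From the proposed closed form g(n) = 3·2ⁿ + 2:
  g(5) = 98.
The recurrence gives 96 but the closed form gives 98, so the closed form does not satisfy the recurrence.

No, the closed form is incorrect.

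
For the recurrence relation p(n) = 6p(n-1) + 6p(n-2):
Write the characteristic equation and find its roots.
Substitute p(n) = rⁿ and divide through by rⁿ⁻²: r² - 6r - 6 = 0
Discriminant: 6² + 4·6 = 60, not a perfect square, so by the quadratic formula r = (6 ± √60)/2.
General solution: p(n) = A·r₁ⁿ + B·r₂ⁿ where r₁,r₂ = (6 ± √60)/2

Characteristic: r² - 6r - 6 = 0, Roots: r = (6 ± √60)/2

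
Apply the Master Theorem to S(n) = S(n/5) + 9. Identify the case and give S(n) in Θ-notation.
Master Theorem template: S(n) = a·S(n/b) + f(n).
Here: a=1, b=5, f(n)=9
Compute log_b(a) = log_5(1) = 0.
f(n) = 9 = Θ(1). Case 2: S(n) = Θ(log n).

Case 2: S(n) = Θ(log n)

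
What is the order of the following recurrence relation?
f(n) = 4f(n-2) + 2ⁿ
The order is the largest lag k for which f(n-k) appears. Here the deepest term is f(n-2) (the 2ⁿ term is non-homogeneous and does not affect the order), so the order is 2.

Order 2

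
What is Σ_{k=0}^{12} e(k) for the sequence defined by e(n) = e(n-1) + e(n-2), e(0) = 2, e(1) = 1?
Computing the sequence terms: 2, 1, 3, 4, 7, 11, 18, 29, 47, 76, 123, 199, 322
Adding these values together:

842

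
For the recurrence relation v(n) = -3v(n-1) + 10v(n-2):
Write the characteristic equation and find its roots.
Substitute v(n) = rⁿ and divide through by rⁿ⁻²: r² + 3r - 10 = 0
Factor: (r - 2)(r + 5) = 0, so r = 2, -5.
General solution: v(n) = A·2ⁿ + B·(-5)ⁿ

Characteristic: r² + 3r - 10 = 0, Roots: r = 2, -5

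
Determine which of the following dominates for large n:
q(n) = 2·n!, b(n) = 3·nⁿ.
Comparing growth rates:
Growth-rate hierarchy: log n ≺ any polynomial ≺ any exponential cⁿ (c>1) ≺ n! ≺ nⁿ.
super-exponential nⁿ dominates factorial asymptotically.

b(n) grows faster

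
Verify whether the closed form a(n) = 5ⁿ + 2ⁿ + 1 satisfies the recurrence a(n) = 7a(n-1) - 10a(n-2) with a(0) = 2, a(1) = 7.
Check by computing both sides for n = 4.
From the recurrence with a(0) = 2, a(1) = 7:
  a(0) = 2, a(1) = 7, a(2) = 29, a(3) = 133, a(4) = 641
  so the recurrence gives a(4) = 641.
From the proposed closed form a(n) = 5ⁿ + 2ⁿ + 1:
  a(4) = 642.
The recurrence gives 641 but the closed form gives 642, so the closed form does not satisfy the recurrence.

No, the closed form is incorrect.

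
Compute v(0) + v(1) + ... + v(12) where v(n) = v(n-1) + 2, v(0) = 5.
Computing the sequence terms: 5, 7, 9, 11, 13, 15, 17, 19, 21, 23, 25, 27, 29
Adding these values together:

221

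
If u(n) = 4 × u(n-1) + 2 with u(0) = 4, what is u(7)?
Computing step by step:
u(0) = 4
u(1) = 4 × 4 + 2 = 18
u(2) = 4 × 18 + 2 = 74
u(3) = 4 × 74 + 2 = 298
u(4) = 4 × 298 + 2 = 1194
u(5) = 4 × 1194 + 2 = 4778
u(6) = 4 × 4778 + 2 = 19114
u(7) = 4 × 19114 + 2 = 76458

76458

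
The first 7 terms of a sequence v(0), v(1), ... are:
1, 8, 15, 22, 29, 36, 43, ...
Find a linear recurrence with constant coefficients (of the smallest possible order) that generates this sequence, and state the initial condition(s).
Look for the lowest-order linear relation among consecutive terms.
Observation: consecutive differences are constant (= 7).
Check at n=2: 1·8 + 7 = 15. ✓

v(n) = v(n-1) + 7, v(0) = 1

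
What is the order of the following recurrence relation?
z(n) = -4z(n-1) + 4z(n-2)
The order is the largest lag k for which z(n-k) appears. Here the deepest term is z(n-2), so the order is 2.

Order 2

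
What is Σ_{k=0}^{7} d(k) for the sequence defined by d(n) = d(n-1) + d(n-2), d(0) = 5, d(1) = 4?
Computing the sequence terms: 5, 4, 9, 13, 22, 35, 57, 92
Adding these values together:

237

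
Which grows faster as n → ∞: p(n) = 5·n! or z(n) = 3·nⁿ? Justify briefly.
Comparing growth rates:
Growth-rate hierarchy: log n ≺ any polynomial ≺ any exponential cⁿ (c>1) ≺ n! ≺ nⁿ.
super-exponential nⁿ dominates factorial asymptotically.

z(n) grows faster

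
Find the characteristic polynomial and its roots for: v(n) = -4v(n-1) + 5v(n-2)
Substitute v(n) = rⁿ and divide through by rⁿ⁻²: r² + 4r - 5 = 0
Factor: (r - 1)(r + 5) = 0, so r = 1, -5.
General solution: v(n) = A·1ⁿ + B·(-5)ⁿ

Characteristic: r² + 4r - 5 = 0, Roots: r = 1, -5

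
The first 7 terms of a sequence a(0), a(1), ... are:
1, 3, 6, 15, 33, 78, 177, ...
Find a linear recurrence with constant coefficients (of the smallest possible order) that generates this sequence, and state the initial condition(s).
Look for the lowest-order linear relation among consecutive terms.
Observation: a(n) - 1·a(n-1) - (3)·a(n-2) = 0 holds for the shown terms, and no order-1 relation a(n) = α·a(n-1) + β fits.
Check at n=3: 1·6 + (3)·3 = 15. ✓

a(n) = a(n-1) + 3a(n-2), a(0) = 1, a(1) = 3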